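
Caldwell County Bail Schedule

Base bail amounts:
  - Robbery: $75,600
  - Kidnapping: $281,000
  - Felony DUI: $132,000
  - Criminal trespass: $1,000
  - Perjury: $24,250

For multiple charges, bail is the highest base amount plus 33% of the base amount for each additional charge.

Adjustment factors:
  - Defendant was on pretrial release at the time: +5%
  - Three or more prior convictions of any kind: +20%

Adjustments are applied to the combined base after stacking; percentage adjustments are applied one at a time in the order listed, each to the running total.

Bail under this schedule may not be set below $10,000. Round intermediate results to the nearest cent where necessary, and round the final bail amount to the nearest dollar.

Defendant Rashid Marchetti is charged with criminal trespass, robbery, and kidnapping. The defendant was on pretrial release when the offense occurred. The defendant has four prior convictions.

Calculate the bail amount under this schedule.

Base amounts from the schedule: criminal trespass $1,000; robbery $75,600; kidnapping $281,000.
Stacking rule: highest base plus 33% of each additional charge. Highest is kidnapping at $281,000. Additional: $1,000 × 33% = $330; $75,600 × 33% = $24,948. Combined base = $281,000 + $25,278 = $306,278.
Defendant was on pretrial release at the time (+5%): $306,278 × 1.05 = $321,591.90.
Three or more prior convictions of any kind (+20%): $321,591.90 × 1.2 = $385,910.28.
$385,910.28 is at or above the $10,000 minimum.
Rounded to the nearest dollar: $385,910.

$385,910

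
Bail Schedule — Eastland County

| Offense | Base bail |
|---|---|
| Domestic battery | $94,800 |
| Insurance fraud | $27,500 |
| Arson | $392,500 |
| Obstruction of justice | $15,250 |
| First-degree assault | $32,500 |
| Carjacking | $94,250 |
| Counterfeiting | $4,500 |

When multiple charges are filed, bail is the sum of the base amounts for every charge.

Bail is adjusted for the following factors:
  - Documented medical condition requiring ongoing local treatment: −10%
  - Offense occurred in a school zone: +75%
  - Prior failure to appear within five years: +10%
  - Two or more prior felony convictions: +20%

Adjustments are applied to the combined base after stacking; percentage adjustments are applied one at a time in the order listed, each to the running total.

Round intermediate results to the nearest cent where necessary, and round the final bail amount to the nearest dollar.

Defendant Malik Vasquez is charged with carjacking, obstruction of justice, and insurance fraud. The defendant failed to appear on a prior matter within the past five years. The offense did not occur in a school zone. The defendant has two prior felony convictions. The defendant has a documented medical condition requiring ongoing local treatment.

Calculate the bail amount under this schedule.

Base amounts from the schedule: carjacking $94,250; obstruction of justice $15,250; insurance fraud $27,500.
Stacking rule: sum of all bases. $94,250 + $15,250 + $27,500 = $137,000.
Documented medical condition requiring ongoing local treatment (−10%): $137,000 × 0.9 = $123,300.
Prior failure to appear within five years (+10%): $123,300 × 1.1 = $135,630.
Two or more prior felony convictions (+20%): $135,630 × 1.2 = $162,756.

$162,756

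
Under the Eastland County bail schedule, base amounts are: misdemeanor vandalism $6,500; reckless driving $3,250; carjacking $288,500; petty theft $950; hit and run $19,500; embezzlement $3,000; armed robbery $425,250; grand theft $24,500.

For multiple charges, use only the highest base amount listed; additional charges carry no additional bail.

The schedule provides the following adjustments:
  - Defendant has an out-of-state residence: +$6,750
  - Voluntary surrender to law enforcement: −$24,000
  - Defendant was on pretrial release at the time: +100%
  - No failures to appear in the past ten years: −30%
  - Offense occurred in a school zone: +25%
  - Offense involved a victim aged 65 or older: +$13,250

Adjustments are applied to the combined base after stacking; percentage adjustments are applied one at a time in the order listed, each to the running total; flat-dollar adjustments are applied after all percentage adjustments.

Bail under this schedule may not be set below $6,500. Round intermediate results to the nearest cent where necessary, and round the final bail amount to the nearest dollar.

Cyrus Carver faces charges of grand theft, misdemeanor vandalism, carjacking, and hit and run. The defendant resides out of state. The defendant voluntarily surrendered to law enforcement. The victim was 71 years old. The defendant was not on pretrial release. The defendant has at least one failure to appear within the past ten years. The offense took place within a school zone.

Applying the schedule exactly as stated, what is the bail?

Base amounts from the schedule: grand theft $24,500; misdemeanor vandalism $6,500; carjacking $288,500; hit and run $19,500.
Stacking rule: use the highest base only. Highest is carjacking at $288,500. Combined base = $288,500.
Offense occurred in a school zone (+25%): $288,500 × 1.25 = $360,625.
Defendant has an out-of-state residence (+$6,750 flat): $360,625 + $6,750 = $367,375.
Voluntary surrender to law enforcement (−$24,000 flat): $367,375 − $24,000 = $343,375.
Offense involved a victim aged 65 or older (+$13,250 flat): $343,375 + $13,250 = $356,625.
$356,625 is at or above the $6,500 minimum.

$356,625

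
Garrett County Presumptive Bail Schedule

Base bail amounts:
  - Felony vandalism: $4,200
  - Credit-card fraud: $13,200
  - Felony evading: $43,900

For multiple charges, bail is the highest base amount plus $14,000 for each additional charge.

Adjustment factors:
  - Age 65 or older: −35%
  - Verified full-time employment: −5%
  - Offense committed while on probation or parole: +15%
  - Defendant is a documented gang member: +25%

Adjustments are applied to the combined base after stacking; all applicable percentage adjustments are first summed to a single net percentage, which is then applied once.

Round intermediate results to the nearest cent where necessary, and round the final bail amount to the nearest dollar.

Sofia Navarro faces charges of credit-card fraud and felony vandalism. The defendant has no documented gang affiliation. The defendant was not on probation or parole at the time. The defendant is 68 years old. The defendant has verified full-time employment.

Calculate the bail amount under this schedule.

$16,320

Base amounts from the schedule: credit-card fraud $13,200; felony vandalism $4,200.
Stacking rule: highest base plus $14,000 per additional charge. Highest is credit-card fraud at $13,200; 1 additional charge → +$14,000. Combined base = $27,200.
Net percentage adjustment: −35% −5% = −40%. $27,200 × 0.6 = $16,320.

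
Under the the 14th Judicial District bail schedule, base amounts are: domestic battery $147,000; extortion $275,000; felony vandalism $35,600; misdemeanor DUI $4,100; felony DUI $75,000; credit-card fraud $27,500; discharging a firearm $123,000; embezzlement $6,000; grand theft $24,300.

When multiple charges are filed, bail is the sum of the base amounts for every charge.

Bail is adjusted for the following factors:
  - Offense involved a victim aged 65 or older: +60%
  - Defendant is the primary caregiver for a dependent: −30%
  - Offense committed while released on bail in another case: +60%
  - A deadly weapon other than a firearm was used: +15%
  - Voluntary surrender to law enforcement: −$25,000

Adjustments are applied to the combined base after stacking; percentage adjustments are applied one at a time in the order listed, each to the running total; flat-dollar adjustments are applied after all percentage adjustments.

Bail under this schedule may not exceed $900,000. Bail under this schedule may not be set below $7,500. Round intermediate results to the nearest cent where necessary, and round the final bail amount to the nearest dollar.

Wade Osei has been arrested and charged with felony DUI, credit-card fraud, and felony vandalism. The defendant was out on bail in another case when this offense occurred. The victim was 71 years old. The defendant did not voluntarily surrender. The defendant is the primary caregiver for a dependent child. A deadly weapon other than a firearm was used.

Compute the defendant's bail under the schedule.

$284,596

Base amounts from the schedule: felony DUI $75,000; credit-card fraud $27,500; felony vandalism $35,600.
Stacking rule: sum of all bases. $75,000 + $27,500 + $35,600 = $138,100.
Offense involved a victim aged 65 or older (+60%): $138,100 × 1.6 = $220,960.
Defendant is the primary caregiver for a dependent (−30%): $220,960 × 0.7 = $154,672.
Offense committed while released on bail in another case (+60%): $154,672 × 1.6 = $247,475.20.
A deadly weapon other than a firearm was used (+15%): $247,475.20 × 1.15 = $284,596.48.
$284,596.48 is within the $900,000 maximum.
$284,596.48 is at or above the $7,500 minimum.
Rounded to the nearest dollar: $284,596.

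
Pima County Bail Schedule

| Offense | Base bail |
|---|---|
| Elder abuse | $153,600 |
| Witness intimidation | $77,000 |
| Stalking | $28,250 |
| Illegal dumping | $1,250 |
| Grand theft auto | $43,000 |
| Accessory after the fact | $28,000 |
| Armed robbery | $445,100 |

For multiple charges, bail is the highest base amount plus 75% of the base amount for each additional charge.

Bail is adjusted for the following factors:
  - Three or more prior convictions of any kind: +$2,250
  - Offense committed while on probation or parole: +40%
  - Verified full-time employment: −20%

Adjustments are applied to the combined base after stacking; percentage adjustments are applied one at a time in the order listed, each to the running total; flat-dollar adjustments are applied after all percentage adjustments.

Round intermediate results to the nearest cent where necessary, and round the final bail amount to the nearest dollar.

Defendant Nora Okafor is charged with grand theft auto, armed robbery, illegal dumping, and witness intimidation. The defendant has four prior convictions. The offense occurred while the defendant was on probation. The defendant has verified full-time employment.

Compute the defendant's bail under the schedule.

Base amounts from the schedule: grand theft auto $43,000; armed robbery $445,100; illegal dumping $1,250; witness intimidation $77,000.
Stacking rule: highest base plus 75% of each additional charge. Highest is armed robbery at $445,100. Additional: $43,000 × 75% = $32,250; $1,250 × 75% = $937.50; $77,000 × 75% = $57,750. Combined base = $445,100 + $90,937.50 = $536,037.50.
Offense committed while on probation or parole (+40%): $536,037.50 × 1.4 = $750,452.50.
Verified full-time employment (−20%): $750,452.50 × 0.8 = $600,362.
Three or more prior convictions of any kind (+$2,250 flat): $600,362 + $2,250 = $602,612.

$602,612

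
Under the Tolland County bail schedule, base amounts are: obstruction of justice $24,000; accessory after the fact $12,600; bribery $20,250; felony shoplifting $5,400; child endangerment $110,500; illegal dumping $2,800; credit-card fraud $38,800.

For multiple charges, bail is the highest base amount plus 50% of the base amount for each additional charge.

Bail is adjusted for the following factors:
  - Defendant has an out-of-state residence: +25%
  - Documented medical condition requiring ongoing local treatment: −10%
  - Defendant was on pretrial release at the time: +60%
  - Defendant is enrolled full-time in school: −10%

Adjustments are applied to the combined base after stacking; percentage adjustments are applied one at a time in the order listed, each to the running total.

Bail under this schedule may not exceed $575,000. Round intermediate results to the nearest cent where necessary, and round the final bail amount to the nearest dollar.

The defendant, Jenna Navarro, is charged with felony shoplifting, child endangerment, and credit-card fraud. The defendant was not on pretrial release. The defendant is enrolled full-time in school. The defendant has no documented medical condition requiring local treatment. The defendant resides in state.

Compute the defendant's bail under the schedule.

Base amounts from the schedule: felony shoplifting $5,400; child endangerment $110,500; credit-card fraud $38,800.
Stacking rule: highest base plus 50% of each additional charge. Highest is child endangerment at $110,500. Additional: $5,400 × 50% = $2,700; $38,800 × 50% = $19,400. Combined base = $110,500 + $22,100 = $132,600.
Defendant is enrolled full-time in school (−10%): $132,600 × 0.9 = $119,340.
$119,340 is within the $575,000 maximum.

$119,340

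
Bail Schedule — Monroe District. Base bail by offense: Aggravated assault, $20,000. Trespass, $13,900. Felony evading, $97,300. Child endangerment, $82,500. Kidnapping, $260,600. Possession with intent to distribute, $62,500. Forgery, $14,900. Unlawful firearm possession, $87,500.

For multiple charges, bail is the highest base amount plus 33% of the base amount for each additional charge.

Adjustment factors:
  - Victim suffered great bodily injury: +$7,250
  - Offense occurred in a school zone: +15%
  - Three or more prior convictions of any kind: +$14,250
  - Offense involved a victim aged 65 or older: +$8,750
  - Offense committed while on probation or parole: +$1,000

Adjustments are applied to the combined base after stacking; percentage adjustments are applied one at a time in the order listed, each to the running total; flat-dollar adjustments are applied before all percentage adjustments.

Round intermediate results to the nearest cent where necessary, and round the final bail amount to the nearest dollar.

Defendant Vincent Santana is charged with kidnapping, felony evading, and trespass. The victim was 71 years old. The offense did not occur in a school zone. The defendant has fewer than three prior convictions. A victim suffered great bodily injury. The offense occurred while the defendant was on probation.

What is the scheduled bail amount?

Base amounts from the schedule: kidnapping $260,600; felony evading $97,300; trespass $13,900.
Stacking rule: highest base plus 33% of each additional charge. Highest is kidnapping at $260,600. Additional: $97,300 × 33% = $32,109; $13,900 × 33% = $4,587. Combined base = $260,600 + $36,696 = $297,296.
Victim suffered great bodily injury (+$7,250 flat): $297,296 + $7,250 = $304,546.
Offense involved a victim aged 65 or older (+$8,750 flat): $304,546 + $8,750 = $313,296.
Offense committed while on probation or parole (+$1,000 flat): $313,296 + $1,000 = $314,296.

$314,296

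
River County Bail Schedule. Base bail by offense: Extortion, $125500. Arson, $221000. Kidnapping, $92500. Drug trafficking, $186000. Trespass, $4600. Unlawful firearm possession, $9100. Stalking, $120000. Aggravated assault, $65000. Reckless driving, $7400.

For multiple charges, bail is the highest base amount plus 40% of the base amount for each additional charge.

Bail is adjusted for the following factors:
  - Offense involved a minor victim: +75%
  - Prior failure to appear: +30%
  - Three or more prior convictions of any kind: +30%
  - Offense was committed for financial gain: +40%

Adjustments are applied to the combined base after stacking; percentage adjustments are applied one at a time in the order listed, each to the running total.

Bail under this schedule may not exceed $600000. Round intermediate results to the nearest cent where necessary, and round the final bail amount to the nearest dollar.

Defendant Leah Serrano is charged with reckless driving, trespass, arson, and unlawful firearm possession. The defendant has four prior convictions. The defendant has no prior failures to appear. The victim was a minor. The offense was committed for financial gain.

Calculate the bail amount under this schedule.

Base amounts from the schedule: reckless driving $7400; trespass $4600; arson $221000; unlawful firearm possession $9100.
Stacking rule: highest base plus 40% of each additional charge. Highest is arson at $221000. Additional: $7400 × 40% = $2960; $4600 × 40% = $1840; $9100 × 40% = $3640. Combined base = $221000 + $8440 = $229440.
Offense involved a minor victim (+75%): $229440 × 1.75 = $401520.
Three or more prior convictions of any kind (+30%): $401520 × 1.3 = $521976.
Offense was committed for financial gain (+40%): $521976 × 1.4 = $730766.40.
Result $730766.40 exceeds the maximum of $600000; bail is capped at $600000.

$600000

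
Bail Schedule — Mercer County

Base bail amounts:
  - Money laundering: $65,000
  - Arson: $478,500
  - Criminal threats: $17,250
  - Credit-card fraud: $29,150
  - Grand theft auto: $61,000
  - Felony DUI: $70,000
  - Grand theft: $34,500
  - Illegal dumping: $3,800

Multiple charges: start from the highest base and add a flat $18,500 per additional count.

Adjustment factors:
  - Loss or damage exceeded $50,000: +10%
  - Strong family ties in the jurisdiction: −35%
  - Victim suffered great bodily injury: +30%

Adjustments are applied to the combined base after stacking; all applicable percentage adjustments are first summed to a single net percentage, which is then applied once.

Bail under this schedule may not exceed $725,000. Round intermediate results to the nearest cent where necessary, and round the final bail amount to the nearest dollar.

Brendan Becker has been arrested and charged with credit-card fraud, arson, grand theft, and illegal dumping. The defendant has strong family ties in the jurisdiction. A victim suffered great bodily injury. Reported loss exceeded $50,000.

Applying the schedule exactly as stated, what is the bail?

Base amounts from the schedule: credit-card fraud $29,150; arson $478,500; grand theft $34,500; illegal dumping $3,800.
Stacking rule: highest base plus $18,500 per additional charge. Highest is arson at $478,500; 3 additional charges → +$55,500. Combined base = $534,000.
Net percentage adjustment: +10% −35% +30% = +5%. $534,000 × 1.05 = $560,700.
$560,700 is within the $725,000 maximum.

$560,700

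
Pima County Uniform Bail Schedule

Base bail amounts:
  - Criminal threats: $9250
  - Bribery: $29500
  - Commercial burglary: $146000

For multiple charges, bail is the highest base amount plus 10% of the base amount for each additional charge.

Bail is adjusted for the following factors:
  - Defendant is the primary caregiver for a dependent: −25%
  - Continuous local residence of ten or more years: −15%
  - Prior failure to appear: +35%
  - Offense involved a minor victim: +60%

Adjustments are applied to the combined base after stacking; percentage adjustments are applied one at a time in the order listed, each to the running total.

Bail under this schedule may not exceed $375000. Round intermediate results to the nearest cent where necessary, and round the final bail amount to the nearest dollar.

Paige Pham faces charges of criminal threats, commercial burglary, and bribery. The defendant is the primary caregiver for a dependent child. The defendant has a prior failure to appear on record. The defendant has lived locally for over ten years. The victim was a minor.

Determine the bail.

Base amounts from the schedule: criminal threats $9250; commercial burglary $146000; bribery $29500.
Stacking rule: highest base plus 10% of each additional charge. Highest is commercial burglary at $146000. Additional: $9250 × 10% = $925; $29500 × 10% = $2950. Combined base = $146000 + $3875 = $149875.
Defendant is the primary caregiver for a dependent (−25%): $149875 × 0.75 = $112406.25.
Continuous local residence of ten or more years (−15%): $112406.25 × 0.85 = $95545.31.
Prior failure to appear (+35%): $95545.31 × 1.35 = $128986.17.
Offense involved a minor victim (+60%): $128986.17 × 1.6 = $206377.87.
$206377.87 is within the $375000 maximum.
Rounded to the nearest dollar: $206378.

$206378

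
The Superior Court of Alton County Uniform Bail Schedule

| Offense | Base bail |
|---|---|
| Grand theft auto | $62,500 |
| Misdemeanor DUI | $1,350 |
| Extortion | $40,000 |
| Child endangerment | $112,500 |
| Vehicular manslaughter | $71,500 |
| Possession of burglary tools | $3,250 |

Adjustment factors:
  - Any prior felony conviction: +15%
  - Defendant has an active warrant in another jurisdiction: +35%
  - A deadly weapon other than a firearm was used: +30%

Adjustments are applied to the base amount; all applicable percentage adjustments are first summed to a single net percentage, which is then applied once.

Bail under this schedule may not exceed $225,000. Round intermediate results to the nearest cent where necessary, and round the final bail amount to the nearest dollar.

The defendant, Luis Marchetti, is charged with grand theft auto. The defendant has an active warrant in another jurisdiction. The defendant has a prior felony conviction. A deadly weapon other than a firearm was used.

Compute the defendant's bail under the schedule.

$112,500

Base amounts from the schedule: grand theft auto $62,500.
Single charge. Combined base = $62,500.
Net percentage adjustment: +15% +35% +30% = +80%. $62,500 × 1.8 = $112,500.
$112,500 is within the $225,000 maximum.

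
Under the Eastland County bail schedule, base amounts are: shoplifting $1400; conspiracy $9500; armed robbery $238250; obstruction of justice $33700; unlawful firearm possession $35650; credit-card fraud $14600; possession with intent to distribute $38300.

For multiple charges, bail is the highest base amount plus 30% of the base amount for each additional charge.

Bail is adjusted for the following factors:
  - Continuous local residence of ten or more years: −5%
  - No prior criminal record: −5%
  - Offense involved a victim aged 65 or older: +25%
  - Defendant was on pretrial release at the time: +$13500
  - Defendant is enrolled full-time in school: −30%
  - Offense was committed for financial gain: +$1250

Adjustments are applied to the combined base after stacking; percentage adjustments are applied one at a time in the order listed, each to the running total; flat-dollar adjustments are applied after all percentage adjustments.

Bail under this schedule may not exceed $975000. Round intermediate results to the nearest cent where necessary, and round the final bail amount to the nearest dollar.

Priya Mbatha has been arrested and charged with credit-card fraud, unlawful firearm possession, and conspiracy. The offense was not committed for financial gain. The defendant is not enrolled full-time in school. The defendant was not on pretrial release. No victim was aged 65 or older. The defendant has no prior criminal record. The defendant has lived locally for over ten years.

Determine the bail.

Base amounts from the schedule: credit-card fraud $14600; unlawful firearm possession $35650; conspiracy $9500.
Stacking rule: highest base plus 30% of each additional charge. Highest is unlawful firearm possession at $35650. Additional: $14600 × 30% = $4380; $9500 × 30% = $2850. Combined base = $35650 + $7230 = $42880.
Continuous local residence of ten or more years (−5%): $42880 × 0.95 = $40736.
No prior criminal record (−5%): $40736 × 0.95 = $38699.20.
$38699.20 is within the $975000 maximum.
Rounded to the nearest dollar: $38699.

$38699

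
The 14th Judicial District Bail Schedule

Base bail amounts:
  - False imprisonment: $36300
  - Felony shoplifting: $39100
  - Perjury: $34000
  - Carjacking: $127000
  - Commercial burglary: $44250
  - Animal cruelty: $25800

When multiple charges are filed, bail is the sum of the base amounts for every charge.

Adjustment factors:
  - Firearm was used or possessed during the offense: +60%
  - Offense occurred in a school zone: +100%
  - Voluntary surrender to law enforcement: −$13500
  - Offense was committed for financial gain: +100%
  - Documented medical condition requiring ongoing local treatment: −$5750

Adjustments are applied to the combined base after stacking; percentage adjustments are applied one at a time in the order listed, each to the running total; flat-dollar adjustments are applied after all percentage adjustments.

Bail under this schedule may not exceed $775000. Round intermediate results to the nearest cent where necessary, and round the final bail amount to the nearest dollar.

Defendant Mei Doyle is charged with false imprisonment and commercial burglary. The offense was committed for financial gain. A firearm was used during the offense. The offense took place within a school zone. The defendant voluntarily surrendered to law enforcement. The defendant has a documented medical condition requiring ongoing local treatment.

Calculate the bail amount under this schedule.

$496270

Base amounts from the schedule: false imprisonment $36300; commercial burglary $44250.
Stacking rule: sum of all bases. $36300 + $44250 = $80550.
Firearm was used or possessed during the offense (+60%): $80550 × 1.6 = $128880.
Offense occurred in a school zone (+100%): $128880 × 2 = $257760.
Offense was committed for financial gain (+100%): $257760 × 2 = $515520.
Voluntary surrender to law enforcement (−$13500 flat): $515520 − $13500 = $502020.
Documented medical condition requiring ongoing local treatment (−$5750 flat): $502020 − $5750 = $496270.
$496270 is within the $775000 maximum.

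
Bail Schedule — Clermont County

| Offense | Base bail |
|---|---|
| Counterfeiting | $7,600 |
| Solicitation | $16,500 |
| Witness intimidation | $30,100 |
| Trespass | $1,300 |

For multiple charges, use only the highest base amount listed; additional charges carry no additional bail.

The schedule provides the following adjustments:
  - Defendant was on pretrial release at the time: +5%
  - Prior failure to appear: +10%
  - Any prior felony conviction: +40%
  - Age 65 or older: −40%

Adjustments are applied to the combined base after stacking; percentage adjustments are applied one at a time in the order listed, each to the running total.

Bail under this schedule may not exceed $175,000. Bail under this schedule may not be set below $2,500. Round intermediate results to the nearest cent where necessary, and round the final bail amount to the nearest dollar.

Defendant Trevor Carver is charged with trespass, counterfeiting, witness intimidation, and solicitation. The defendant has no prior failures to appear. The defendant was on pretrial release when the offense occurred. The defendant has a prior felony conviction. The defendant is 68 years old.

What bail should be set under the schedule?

Base amounts from the schedule: trespass $1,300; counterfeiting $7,600; witness intimidation $30,100; solicitation $16,500.
Stacking rule: use the highest base only. Highest is witness intimidation at $30,100. Combined base = $30,100.
Defendant was on pretrial release at the time (+5%): $30,100 × 1.05 = $31,605.
Any prior felony conviction (+40%): $31,605 × 1.4 = $44,247.
Age 65 or older (−40%): $44,247 × 0.6 = $26,548.20.
$26,548.20 is within the $175,000 maximum.
$26,548.20 is at or above the $2,500 minimum.
Rounded to the nearest dollar: $26,548.

$26,548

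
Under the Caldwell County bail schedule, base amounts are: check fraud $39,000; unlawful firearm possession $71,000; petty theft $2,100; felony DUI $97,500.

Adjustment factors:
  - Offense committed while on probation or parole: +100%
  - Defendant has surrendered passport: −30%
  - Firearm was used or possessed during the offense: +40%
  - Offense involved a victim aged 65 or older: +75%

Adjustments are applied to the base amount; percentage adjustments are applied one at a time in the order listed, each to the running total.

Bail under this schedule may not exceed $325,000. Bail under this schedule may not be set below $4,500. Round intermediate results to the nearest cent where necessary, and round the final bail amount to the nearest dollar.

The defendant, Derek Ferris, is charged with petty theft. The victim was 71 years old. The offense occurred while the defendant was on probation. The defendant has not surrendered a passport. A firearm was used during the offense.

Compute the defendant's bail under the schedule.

$10,290

Base amounts from the schedule: petty theft $2,100.
Single charge. Combined base = $2,100.
Offense committed while on probation or parole (+100%): $2,100 × 2 = $4,200.
Firearm was used or possessed during the offense (+40%): $4,200 × 1.4 = $5,880.
Offense involved a victim aged 65 or older (+75%): $5,880 × 1.75 = $10,290.
$10,290 is within the $325,000 maximum.
$10,290 is at or above the $4,500 minimum.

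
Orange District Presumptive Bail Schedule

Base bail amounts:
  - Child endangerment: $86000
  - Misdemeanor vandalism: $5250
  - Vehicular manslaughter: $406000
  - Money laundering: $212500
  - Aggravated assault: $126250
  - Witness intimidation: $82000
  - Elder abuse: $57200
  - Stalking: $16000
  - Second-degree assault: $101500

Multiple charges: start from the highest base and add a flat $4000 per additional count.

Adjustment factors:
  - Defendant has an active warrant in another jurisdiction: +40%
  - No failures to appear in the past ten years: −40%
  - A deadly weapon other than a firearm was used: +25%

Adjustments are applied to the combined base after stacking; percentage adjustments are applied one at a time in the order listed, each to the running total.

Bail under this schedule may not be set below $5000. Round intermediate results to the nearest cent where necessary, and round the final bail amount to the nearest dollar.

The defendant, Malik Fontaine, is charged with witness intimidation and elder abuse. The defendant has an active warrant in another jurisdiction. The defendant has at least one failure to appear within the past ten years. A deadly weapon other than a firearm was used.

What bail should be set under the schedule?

$150500

Base amounts from the schedule: witness intimidation $82000; elder abuse $57200.
Stacking rule: highest base plus $4000 per additional charge. Highest is witness intimidation at $82000; 1 additional charge → +$4000. Combined base = $86000.
Defendant has an active warrant in another jurisdiction (+40%): $86000 × 1.4 = $120400.
A deadly weapon other than a firearm was used (+25%): $120400 × 1.25 = $150500.
$150500 is at or above the $5000 minimum.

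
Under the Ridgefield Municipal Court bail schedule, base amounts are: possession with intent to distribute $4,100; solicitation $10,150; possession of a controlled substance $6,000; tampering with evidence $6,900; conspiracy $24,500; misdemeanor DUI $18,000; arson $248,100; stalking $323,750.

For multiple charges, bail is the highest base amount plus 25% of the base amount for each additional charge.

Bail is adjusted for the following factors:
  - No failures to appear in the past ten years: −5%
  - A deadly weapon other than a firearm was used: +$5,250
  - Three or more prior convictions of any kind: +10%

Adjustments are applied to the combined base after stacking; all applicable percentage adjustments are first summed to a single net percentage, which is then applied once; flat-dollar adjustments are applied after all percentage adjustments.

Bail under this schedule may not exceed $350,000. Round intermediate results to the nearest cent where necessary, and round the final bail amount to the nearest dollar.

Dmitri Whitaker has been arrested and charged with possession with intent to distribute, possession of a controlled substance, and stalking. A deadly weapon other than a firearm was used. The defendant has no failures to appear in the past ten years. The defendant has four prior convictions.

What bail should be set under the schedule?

$347,839

Base amounts from the schedule: possession with intent to distribute $4,100; possession of a controlled substance $6,000; stalking $323,750.
Stacking rule: highest base plus 25% of each additional charge. Highest is stalking at $323,750. Additional: $4,100 × 25% = $1,025; $6,000 × 25% = $1,500. Combined base = $323,750 + $2,525 = $326,275.
Net percentage adjustment: −5% +10% = +5%. $326,275 × 1.05 = $342,588.75.
A deadly weapon other than a firearm was used (+$5,250 flat): $342,588.75 + $5,250 = $347,838.75.
$347,838.75 is within the $350,000 maximum.
Rounded to the nearest dollar: $347,839.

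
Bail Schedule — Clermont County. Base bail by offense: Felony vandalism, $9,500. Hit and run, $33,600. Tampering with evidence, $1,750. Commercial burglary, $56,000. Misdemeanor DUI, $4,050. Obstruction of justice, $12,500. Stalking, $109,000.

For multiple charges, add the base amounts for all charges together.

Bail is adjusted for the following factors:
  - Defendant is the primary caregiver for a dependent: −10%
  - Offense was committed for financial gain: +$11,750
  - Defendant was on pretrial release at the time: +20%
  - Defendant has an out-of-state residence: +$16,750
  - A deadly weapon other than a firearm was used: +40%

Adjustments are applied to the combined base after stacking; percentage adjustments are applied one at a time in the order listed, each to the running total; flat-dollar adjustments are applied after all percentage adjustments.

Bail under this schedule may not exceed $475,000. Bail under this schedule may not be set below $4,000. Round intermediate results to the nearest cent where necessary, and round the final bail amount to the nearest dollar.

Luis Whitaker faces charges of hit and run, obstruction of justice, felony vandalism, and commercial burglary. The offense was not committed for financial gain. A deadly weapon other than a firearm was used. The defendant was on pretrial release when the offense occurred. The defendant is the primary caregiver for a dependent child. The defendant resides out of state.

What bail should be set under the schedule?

$185,489

Base amounts from the schedule: hit and run $33,600; obstruction of justice $12,500; felony vandalism $9,500; commercial burglary $56,000.
Stacking rule: sum of all bases. $33,600 + $12,500 + $9,500 + $56,000 = $111,600.
Defendant is the primary caregiver for a dependent (−10%): $111,600 × 0.9 = $100,440.
Defendant was on pretrial release at the time (+20%): $100,440 × 1.2 = $120,528.
A deadly weapon other than a firearm was used (+40%): $120,528 × 1.4 = $168,739.20.
Defendant has an out-of-state residence (+$16,750 flat): $168,739.20 + $16,750 = $185,489.20.
$185,489.20 is within the $475,000 maximum.
$185,489.20 is at or above the $4,000 minimum.
Rounded to the nearest dollar: $185,489.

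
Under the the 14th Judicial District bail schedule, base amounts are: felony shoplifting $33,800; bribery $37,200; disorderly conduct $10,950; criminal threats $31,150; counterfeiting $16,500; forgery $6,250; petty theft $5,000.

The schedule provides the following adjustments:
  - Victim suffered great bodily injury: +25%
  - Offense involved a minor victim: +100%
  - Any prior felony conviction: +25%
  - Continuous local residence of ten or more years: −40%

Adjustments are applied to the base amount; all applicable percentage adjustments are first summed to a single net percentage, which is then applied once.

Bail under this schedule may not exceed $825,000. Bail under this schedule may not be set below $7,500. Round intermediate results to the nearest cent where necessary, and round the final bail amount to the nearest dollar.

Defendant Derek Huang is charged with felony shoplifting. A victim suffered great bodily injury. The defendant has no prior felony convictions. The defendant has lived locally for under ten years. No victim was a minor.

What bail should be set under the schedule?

$42,250

Base amounts from the schedule: felony shoplifting $33,800.
Single charge. Combined base = $33,800.
Victim suffered great bodily injury (+25%): $33,800 × 1.25 = $42,250.
$42,250 is within the $825,000 maximum.
$42,250 is at or above the $7,500 minimum.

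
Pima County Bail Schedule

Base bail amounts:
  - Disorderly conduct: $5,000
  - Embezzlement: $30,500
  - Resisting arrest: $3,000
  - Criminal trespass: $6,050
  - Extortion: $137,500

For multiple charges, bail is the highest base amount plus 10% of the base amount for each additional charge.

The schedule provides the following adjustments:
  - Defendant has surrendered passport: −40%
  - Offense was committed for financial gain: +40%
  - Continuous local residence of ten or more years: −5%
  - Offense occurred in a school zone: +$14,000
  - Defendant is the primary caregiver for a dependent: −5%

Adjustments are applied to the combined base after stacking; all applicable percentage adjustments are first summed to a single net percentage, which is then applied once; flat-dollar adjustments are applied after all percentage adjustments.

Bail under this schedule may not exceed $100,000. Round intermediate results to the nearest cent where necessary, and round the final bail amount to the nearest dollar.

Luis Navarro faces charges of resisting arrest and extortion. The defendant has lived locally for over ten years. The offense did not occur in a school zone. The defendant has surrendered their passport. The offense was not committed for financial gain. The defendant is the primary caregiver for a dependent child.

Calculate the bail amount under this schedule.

Base amounts from the schedule: resisting arrest $3,000; extortion $137,500.
Stacking rule: highest base plus 10% of each additional charge. Highest is extortion at $137,500. Additional: $3,000 × 10% = $300. Combined base = $137,500 + $300 = $137,800.
Net percentage adjustment: −40% −5% −5% = −50%. $137,800 × 0.5 = $68,900.
$68,900 is within the $100,000 maximum.

$68,900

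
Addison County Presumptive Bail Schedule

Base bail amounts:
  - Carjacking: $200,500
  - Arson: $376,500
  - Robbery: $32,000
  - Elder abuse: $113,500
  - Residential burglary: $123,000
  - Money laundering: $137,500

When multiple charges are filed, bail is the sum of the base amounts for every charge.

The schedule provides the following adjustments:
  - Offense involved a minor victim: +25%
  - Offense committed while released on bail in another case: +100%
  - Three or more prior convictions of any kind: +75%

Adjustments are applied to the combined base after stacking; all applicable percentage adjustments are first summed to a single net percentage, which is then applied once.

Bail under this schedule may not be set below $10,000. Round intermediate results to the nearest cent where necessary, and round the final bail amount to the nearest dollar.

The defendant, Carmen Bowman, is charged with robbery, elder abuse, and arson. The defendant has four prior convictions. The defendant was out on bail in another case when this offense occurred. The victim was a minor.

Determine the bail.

$1,566,000

Base amounts from the schedule: robbery $32,000; elder abuse $113,500; arson $376,500.
Stacking rule: sum of all bases. $32,000 + $113,500 + $376,500 = $522,000.
Net percentage adjustment: +25% +100% +75% = +200%. $522,000 × 3 = $1,566,000.
$1,566,000 is at or above the $10,000 minimum.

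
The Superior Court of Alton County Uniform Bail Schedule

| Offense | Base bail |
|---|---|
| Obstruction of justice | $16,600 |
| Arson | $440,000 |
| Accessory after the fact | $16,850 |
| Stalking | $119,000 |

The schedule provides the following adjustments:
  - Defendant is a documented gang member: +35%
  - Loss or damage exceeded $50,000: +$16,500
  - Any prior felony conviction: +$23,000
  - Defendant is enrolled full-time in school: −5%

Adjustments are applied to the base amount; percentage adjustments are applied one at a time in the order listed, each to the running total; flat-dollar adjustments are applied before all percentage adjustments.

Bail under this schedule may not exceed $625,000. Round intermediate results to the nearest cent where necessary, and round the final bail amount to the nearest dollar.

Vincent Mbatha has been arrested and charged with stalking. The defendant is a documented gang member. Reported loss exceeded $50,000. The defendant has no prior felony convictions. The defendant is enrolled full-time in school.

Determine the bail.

Base amounts from the schedule: stalking $119,000.
Single charge. Combined base = $119,000.
Loss or damage exceeded $50,000 (+$16,500 flat): $119,000 + $16,500 = $135,500.
Defendant is a documented gang member (+35%): $135,500 × 1.35 = $182,925.
Defendant is enrolled full-time in school (−5%): $182,925 × 0.95 = $173,778.75.
$173,778.75 is within the $625,000 maximum.
Rounded to the nearest dollar: $173,779.

$173,779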